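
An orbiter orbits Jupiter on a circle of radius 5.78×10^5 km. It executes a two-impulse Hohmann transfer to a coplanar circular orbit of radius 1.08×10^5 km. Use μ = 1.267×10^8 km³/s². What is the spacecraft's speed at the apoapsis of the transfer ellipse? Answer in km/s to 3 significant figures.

v = 8.31 km/s

The Hohmann ellipse has a_t = (r₁ + r₂)/2 = 3.430×10^5 km.
The apoapsis of the transfer ellipse is at r = 5.780×10^5 km.
From the vis-viva equation, v = √[μ(2/r − 1/a_t)] = 8.308 km/s.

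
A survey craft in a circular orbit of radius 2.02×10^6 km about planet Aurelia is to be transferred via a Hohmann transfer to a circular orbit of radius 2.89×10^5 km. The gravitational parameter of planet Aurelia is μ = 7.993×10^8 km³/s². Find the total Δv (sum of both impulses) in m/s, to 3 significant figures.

Semi-major axis of the transfer orbit: a_t = (2.020×10^6 + 2.890×10^5)/2 = 1.1545×10^6 km.
Circular speed at r₁: v₁ = √(μ/r₁) = √(7.993×10^8/2.020×10^6) = 19.8920 km/s.
Transfer-orbit speed at r₁ (vis-viva equation): v_a = √[μ(2/r₁ − 1/a_t)] = 9.95248 km/s.
First burn Δv₁ = |v_a − v₁| = 9.940 km/s.
Circular speed at r₂: v₂ = √(μ/r₂) = 52.59 km/s.
Transfer-orbit speed at r₂: v_p = √[μ(2/r₂ − 1/a_t)] = 69.56 km/s.
Second burn Δv₂ = |v₂ − v_p| = 16.97 km/s.
Δv = Δv₁ + Δv₂ = 9.940 + 16.97 = 26.91 km/s.

Δv = 26900 m/s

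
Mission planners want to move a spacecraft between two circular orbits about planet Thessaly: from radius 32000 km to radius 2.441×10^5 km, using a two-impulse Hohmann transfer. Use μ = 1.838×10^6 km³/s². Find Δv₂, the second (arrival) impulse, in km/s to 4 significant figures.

Semi-major axis of the transfer orbit: a_t = (32000 + 2.441×10^5)/2 = 1.3805×10^5 km.
On the circular orbit at r = 2.441×10^5 km, v_c = √(μ/r) = 2.744 km/s.
Transfer-orbit speed at the same r (vis-viva, a = a_t): v_t = √[μ(2/r − 1/a_t)] = 1.321 km/s.
Δv₂ = |v_t − v_c| = |1.321 − 2.744| = 1.423 km/s.

Δv₂ = 1.423 km/s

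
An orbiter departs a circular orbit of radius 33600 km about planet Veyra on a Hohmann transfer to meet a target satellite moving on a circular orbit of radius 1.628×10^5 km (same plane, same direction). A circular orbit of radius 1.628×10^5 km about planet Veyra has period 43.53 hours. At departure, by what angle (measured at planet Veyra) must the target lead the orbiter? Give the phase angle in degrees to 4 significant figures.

φ = 95.67°

From Kepler's third law T² = 4π²r³/μ at r = 1.628×10^5 km, T = 43.53 hours = 43.53 × 3600 s = 1.56708×10^5 s: μ = 4π²r³/T² = 6.93650×10^6 km³/s².
Semi-major axis of the transfer orbit: a_t = (33600 + 1.628×10^5)/2 = 98200 km.
Transfer time t = π√(a_t³/μ) = 36707 s.
The target's mean motion on its circular orbit is ω₂ = √(μ/r₂³) = 4.0095×10^-5 rad/s.
Angle swept by the target during transfer: ω₂·t = 1.4718 rad = 84.33°.
Arrival is 180° from departure on the ellipse, so φ = 180° − 84.33° = 95.67°.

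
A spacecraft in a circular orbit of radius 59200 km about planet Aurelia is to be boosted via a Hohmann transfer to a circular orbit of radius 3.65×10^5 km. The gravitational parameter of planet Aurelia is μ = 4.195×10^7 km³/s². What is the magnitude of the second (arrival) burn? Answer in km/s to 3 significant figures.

Δv₂ = 5.06 km/s

Semi-major axis of the transfer orbit: a_t = (59200 + 3.650×10^5)/2 = 2.121×10^5 km.
Circular speed at r = 3.650×10^5 km: v_c = √(μ/r) = 10.721 km/s.
Transfer-orbit speed at the same r (vis-viva, a = a_t): v_t = √[μ(2/r − 1/a_t)] = 5.6638 km/s.
Δv₂ = |v_t − v_c| = |5.6638 − 10.721| = 5.057 km/s.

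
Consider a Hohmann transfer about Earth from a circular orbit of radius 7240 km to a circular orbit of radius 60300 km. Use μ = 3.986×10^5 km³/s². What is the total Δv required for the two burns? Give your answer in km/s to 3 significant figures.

Δv = 3.88 km/s

The Hohmann ellipse has a_t = (r₁ + r₂)/2 = 33770 km.
Circular speed at r₁: v₁ = √(μ/r₁) = √(3.986×10^5/7240) = 7.420 km/s.
Transfer-orbit speed at r₁ (vis-viva equation): v_p = √[μ(2/r₁ − 1/a_t)] = 9.915 km/s.
First burn Δv₁ = |v_p − v₁| = 2.495 km/s.
At r₂, v₂ = √(μ/r₂) = 2.571 km/s.
Transfer-orbit speed at r₂: v_a = √[μ(2/r₂ − 1/a_t)] = 1.190 km/s.
Second burn Δv₂ = |v₂ − v_a| = 1.381 km/s.
Δv = Δv₁ + Δv₂ = 2.495 + 1.381 = 3.876 km/s.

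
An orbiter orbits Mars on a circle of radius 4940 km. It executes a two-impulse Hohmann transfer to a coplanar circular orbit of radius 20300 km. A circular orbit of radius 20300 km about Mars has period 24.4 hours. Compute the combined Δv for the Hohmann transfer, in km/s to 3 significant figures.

Δv = 1.33 km/s

From Kepler's third law T² = 4π²r³/μ at r = 20300 km, T = 24.4 hours = 24.4 × 3600 s = 87840 s: μ = 4π²r³/T² = 42801.9 km³/s².
The Hohmann ellipse has a_t = (r₁ + r₂)/2 = 12620 km.
At r₁ the circular-orbit speed is v₁ = √(μ/r₁) = 2.9435 km/s.
On the transfer ellipse at r₁, v² = μ(2/r − 1/a) gives v_p = √[μ(2/r₁ − 1/a_t)] = 3.7332 km/s.
First burn Δv₁ = |v_p − v₁| = 0.7897 km/s.
At r₂, v₂ = √(μ/r₂) = 1.4521 km/s.
Transfer-orbit speed at r₂: v_a = √[μ(2/r₂ − 1/a_t)] = 0.90848 km/s.
Second burn Δv₂ = |v₂ − v_a| = 0.5436 km/s.
Total Δv = Δv₁ + Δv₂ = 1.333 km/s.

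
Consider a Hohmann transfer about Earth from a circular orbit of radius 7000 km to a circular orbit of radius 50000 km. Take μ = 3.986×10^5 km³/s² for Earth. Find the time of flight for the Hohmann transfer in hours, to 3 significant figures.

The Hohmann ellipse has a_t = (r₁ + r₂)/2 = 28500 km.
By Kepler's third law the transfer-orbit period is T = 2π√(a_t³/μ), so t = T/2 = 23940 s.
Converting: 23940 s ÷ 3600 s/hour = 6.65 hours.

t = 6.65 hours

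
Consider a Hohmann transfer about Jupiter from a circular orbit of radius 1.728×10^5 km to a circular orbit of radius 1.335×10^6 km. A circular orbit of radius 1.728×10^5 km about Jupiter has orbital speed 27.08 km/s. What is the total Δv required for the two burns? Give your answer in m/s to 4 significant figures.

From the circular-orbit relation v² = μ/r at r = 1.728×10^5 km: μ = v²r = (27.08)² × 1.728×10^5 = 1.26719×10^8 km³/s².
Semi-major axis of the transfer orbit: a_t = (1.728×10^5 + 1.335×10^6)/2 = 7.539×10^5 km.
At r₁ the circular-orbit speed is v₁ = √(μ/r₁) = 27.080 km/s.
On the transfer ellipse at r₁, vis-viva gives v_p = √[μ(2/r₁ − 1/a_t)] = 36.036 km/s.
First burn Δv₁ = |v_p − v₁| = 8.956 km/s.
At r₂, v₂ = √(μ/r₂) = 9.7427 km/s.
Transfer-orbit speed at r₂: v_a = √[μ(2/r₂ − 1/a_t)] = 4.6644 km/s.
Second burn Δv₂ = |v₂ − v_a| = 5.078 km/s.
Total Δv = Δv₁ + Δv₂ = 14.03 km/s.

Δv = 14030 m/s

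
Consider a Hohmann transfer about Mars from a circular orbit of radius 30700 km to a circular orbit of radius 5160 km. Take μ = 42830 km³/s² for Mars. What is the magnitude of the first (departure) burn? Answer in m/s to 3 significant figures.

Δv₁ = 548 m/s

Transfer-ellipse semi-major axis a_t = (r₁ + r₂)/2 = (30700 + 5160)/2 = 17930 km.
Circular speed at r = 30700 km: v_c = √(μ/r) = 1.1811 km/s.
Vis-viva on the transfer ellipse at r = 30700 km gives v_t = √[μ(2/r − 1/a_t)] = 0.63364 km/s.
Δv₁ = |v_t − v_c| = |0.63364 − 1.1811| = 0.5475 km/s.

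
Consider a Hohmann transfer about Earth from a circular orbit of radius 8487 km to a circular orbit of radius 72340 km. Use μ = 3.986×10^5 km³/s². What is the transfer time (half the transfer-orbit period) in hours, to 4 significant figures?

t = 11.23 hours

Transfer-ellipse semi-major axis a_t = (r₁ + r₂)/2 = (8487 + 72340)/2 = 40413.5 km.
Transfer time t = π√(a_t³/μ) = π√((40413.5)³ / 3.986×10^5) = 40430 s.
Converting: 40430 s ÷ 3600 s/hour = 11.23 hours.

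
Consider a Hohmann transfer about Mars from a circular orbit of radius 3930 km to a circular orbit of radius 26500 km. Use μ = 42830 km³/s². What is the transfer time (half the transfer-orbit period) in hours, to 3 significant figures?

t = 7.91 hours

The Hohmann ellipse has a_t = (r₁ + r₂)/2 = 15215 km.
By Kepler's third law the transfer-orbit period is T = 2π√(a_t³/μ), so t = T/2 = 28490 s.
Converting: 28490 s ÷ 3600 s/hour = 7.91 hours.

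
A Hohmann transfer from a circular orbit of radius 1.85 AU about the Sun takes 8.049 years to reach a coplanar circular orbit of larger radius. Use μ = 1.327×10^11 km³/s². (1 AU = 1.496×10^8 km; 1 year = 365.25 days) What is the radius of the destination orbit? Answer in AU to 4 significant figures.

r₂ = 10.90 AU

In km: r₁ = 1.85 × 1.496×10^8 = 2.7676×10^8 km.
Transfer time t = 8.049 years × 365.25 × 86400 s = 2.540071224×10^8 s, and t = π√(a_t³/μ).
So a_t = (μ t²/π²)^(1/3) = (1.327×10^11 × (2.540071224×10^8)² / π²)^(1/3) = 9.5372×10^8 km.
Since a_t = (r₁ + r₂)/2, r₂ = 2a_t − r₁ = 2×9.5372×10^8 − 2.7676×10^8 = 1.63068×10^9 km.
In AU: r₂ = 1.63068×10^9 / 1.496×10^8 = 10.90 AU.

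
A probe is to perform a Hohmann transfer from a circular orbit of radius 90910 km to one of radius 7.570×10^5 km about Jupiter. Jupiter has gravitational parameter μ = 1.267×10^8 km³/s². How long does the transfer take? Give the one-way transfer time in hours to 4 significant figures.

t = 21.40 hours

Semi-major axis of the transfer orbit: a_t = (90910 + 7.570×10^5)/2 = 4.23955×10^5 km.
Transfer time t = π√(a_t³/μ) = π√((4.23955×10^5)³ / 1.267×10^8) = 77040 s.
Converting: 77040 s ÷ 3600 s/hour = 21.40 hours.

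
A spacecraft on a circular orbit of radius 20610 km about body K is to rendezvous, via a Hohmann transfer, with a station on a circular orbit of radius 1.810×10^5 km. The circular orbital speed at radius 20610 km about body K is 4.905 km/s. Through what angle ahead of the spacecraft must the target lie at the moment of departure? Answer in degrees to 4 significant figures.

From the circular-orbit relation v² = μ/r at r = 20610 km: μ = v²r = (4.905)² × 20610 = 4.95857×10^5 km³/s².
Transfer-ellipse semi-major axis a_t = (r₁ + r₂)/2 = (20610 + 1.810×10^5)/2 = 1.00805×10^5 km.
The half-period of the transfer ellipse is t = π√(a_t³/μ) = 1.4279×10^5 s.
Target angular speed ω₂ = √(μ/r₂³) = 9.1445×10^-6 rad/s.
Angle swept by the target during transfer: ω₂·t = 1.3057 rad = 74.81°.
Arrival is 180° from departure on the ellipse, so φ = 180° − 74.81° = 105.2°.

φ = 105.2°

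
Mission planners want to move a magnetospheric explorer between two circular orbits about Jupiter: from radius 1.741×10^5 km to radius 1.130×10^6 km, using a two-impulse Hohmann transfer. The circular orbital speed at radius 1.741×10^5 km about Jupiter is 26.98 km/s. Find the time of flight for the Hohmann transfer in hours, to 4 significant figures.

From the circular-orbit relation v² = μ/r at r = 1.741×10^5 km: μ = v²r = (26.98)² × 1.741×10^5 = 1.26731×10^8 km³/s².
Semi-major axis of the transfer orbit: a_t = (1.741×10^5 + 1.130×10^6)/2 = 6.5205×10^5 km.
Half the transfer-orbit period gives t = π√(a_t³/μ) = 1.4694×10^5 s.
Converting: 1.4694×10^5 s ÷ 3600 s/hour = 40.82 hours.

t = 40.82 hours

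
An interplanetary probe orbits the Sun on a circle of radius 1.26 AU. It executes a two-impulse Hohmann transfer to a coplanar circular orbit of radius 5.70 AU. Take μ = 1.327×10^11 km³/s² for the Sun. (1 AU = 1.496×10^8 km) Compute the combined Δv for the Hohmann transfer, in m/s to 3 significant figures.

In km: r₁ = 1.26 × 1.496×10^8 = 1.88496×10^8 km; r₂ = 5.70 × 1.496×10^8 = 8.5272×10^8 km.
The Hohmann ellipse has a_t = (r₁ + r₂)/2 = 5.20608×10^8 km.
At r₁ the circular-orbit speed is v₁ = √(μ/r₁) = 26.533 km/s.
Transfer-orbit speed at r₁ (vis-viva): v_p = √[μ(2/r₁ − 1/a_t)] = 33.957 km/s.
First burn Δv₁ = |v_p − v₁| = 7.424 km/s.
At r₂, v₂ = √(μ/r₂) = 12.4748 km/s.
Transfer-orbit speed at r₂: v_a = √[μ(2/r₂ − 1/a_t)] = 7.50633 km/s.
Second burn Δv₂ = |v₂ − v_a| = 4.968 km/s.
Total Δv = Δv₁ + Δv₂ = 12.39 km/s.

Δv = 12400 m/s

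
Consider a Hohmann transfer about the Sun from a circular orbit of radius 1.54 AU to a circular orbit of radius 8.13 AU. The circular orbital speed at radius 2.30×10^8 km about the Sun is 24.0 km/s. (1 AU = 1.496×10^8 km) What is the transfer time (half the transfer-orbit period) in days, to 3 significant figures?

t = 1940 days

From the circular-orbit relation v² = μ/r at r = 2.30×10^8 km: μ = v²r = (24.0)² × 2.30×10^8 = 1.32480×10^11 km³/s².
In km: r₁ = 1.54 × 1.496×10^8 = 2.30384×10^8 km; r₂ = 8.13 × 1.496×10^8 = 1.216248×10^9 km.
Transfer-ellipse semi-major axis a_t = (r₁ + r₂)/2 = (2.30384×10^8 + 1.216248×10^9)/2 = 7.23316×10^8 km.
Half the transfer-orbit period gives t = π√(a_t³/μ) = 1.679×10^8 s.
Converting: 1.679×10^8 s ÷ 86400 s/day = 1940 days.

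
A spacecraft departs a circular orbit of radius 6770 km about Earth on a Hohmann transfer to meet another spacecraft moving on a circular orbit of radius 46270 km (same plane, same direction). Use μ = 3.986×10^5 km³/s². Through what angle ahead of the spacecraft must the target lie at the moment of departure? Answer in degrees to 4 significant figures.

φ = 101.9°

Semi-major axis of the transfer orbit: a_t = (6770 + 46270)/2 = 26520 km.
Transfer time t = π√(a_t³/μ) = 21490 s.
The target's mean motion on its circular orbit is ω₂ = √(μ/r₂³) = 6.3434×10^-5 rad/s.
Angle swept by the target during transfer: ω₂·t = 1.3632 rad = 78.11°.
The spacecraft traverses 180° on the transfer ellipse, so the target must lead by 180° − 78.11° = 101.9°.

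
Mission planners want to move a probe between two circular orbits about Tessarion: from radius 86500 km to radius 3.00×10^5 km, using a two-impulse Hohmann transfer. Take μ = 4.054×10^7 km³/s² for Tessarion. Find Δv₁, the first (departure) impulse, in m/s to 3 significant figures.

Semi-major axis of the transfer orbit: a_t = (86500 + 3.000×10^5)/2 = 1.9325×10^5 km.
On the circular orbit at r = 86500 km, v_c = √(μ/r) = 21.64880 km/s.
Vis-viva on the transfer ellipse at r = 86500 km gives v_t = √[μ(2/r − 1/a_t)] = 26.97334 km/s.
Δv₁ = |v_t − v_c| = |26.97334 − 21.64880| = 5.325 km/s.

Δv₁ = 5320 m/s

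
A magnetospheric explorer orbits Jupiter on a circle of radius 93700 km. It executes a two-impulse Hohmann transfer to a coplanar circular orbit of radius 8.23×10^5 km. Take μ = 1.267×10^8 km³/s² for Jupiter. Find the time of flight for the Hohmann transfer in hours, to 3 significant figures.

t = 24.1 hours

Transfer-ellipse semi-major axis a_t = (r₁ + r₂)/2 = (93700 + 8.230×10^5)/2 = 4.5835×10^5 km.
Half the transfer-orbit period gives t = π√(a_t³/μ) = 86610 s.
Converting: 86610 s ÷ 3600 s/hour = 24.1 hours.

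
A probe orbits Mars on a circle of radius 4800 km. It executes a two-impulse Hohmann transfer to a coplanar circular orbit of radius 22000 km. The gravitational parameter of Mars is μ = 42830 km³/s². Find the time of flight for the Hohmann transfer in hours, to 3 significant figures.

Semi-major axis of the transfer orbit: a_t = (4800 + 22000)/2 = 13400 km.
By Kepler's third law the transfer-orbit period is T = 2π√(a_t³/μ), so t = T/2 = 23550 s.
Converting: 23550 s ÷ 3600 s/hour = 6.54 hours.

t = 6.54 hours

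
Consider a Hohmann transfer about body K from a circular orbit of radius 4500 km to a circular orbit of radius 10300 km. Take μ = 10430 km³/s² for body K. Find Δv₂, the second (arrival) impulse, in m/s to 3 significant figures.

The Hohmann ellipse has a_t = (r₁ + r₂)/2 = 7400 km.
Circular speed at r = 10300 km: v_c = √(μ/r) = 1.0063 km/s.
Transfer-orbit speed at the same r (vis-viva, a = a_t): v_t = √[μ(2/r − 1/a_t)] = 0.78472 km/s.
Δv₂ = |v_t − v_c| = |0.78472 − 1.0063| = 0.2216 km/s.

Δv₂ = 222 m/s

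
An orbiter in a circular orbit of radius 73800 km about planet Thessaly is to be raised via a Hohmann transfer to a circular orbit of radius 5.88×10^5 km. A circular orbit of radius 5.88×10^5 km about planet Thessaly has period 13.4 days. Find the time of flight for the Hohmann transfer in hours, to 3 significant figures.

From Kepler's third law T² = 4π²r³/μ at r = 5.88×10^5 km, T = 13.4 days = 13.4 × 86400 s = 1.15776×10^6 s: μ = 4π²r³/T² = 5.98763×10^6 km³/s².
The Hohmann ellipse has a_t = (r₁ + r₂)/2 = 3.309×10^5 km.
By Kepler's third law the transfer-orbit period is T = 2π√(a_t³/μ), so t = T/2 = 2.444×10^5 s.
Converting: 2.444×10^5 s ÷ 3600 s/hour = 67.9 hours.

t = 67.9 hours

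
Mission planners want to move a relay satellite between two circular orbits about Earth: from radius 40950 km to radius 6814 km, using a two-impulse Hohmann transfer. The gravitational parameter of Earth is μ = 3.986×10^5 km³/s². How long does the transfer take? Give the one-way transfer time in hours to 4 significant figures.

t = 5.101 hours

Semi-major axis of the transfer orbit: a_t = (40950 + 6814)/2 = 23882 km.
Half the transfer-orbit period gives t = π√(a_t³/μ) = 18365 s.
Converting: 18365 s ÷ 3600 s/hour = 5.101 hours.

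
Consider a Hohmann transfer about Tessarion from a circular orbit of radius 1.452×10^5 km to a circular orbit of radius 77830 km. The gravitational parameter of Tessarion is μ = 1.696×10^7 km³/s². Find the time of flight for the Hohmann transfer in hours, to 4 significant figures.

t = 7.891 hours

The Hohmann ellipse has a_t = (r₁ + r₂)/2 = 1.11515×10^5 km.
Half the transfer-orbit period gives t = π√(a_t³/μ) = 28408 s.
Converting: 28408 s ÷ 3600 s/hour = 7.891 hours.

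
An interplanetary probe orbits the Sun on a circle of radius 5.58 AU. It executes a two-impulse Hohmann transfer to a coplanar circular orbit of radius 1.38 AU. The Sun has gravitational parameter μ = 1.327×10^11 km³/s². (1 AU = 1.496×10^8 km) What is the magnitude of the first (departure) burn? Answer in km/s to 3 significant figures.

In km: r₁ = 5.58 × 1.496×10^8 = 8.34768×10^8 km; r₂ = 1.38 × 1.496×10^8 = 2.06448×10^8 km.
Semi-major axis of the transfer orbit: a_t = (8.34768×10^8 + 2.06448×10^8)/2 = 5.20608×10^8 km.
Circular speed at r = 8.34768×10^8 km: v_c = √(μ/r) = 12.6082 km/s.
Transfer-orbit speed at the same r (vis-viva, a = a_t): v_t = √[μ(2/r − 1/a_t)] = 7.93967 km/s.
Δv₁ = |v_t − v_c| = |7.93967 − 12.6082| = 4.669 km/s.

Δv₁ = 4.67 km/s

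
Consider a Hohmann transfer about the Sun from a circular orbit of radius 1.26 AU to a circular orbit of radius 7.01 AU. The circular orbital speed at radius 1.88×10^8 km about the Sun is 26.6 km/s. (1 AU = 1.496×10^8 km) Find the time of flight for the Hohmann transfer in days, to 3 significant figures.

t = 1530 days

From the circular-orbit relation v² = μ/r at r = 1.88×10^8 km: μ = v²r = (26.6)² × 1.88×10^8 = 1.33021×10^11 km³/s².
In km: r₁ = 1.26 × 1.496×10^8 = 1.88496×10^8 km; r₂ = 7.01 × 1.496×10^8 = 1.048696×10^9 km.
Transfer-ellipse semi-major axis a_t = (r₁ + r₂)/2 = (1.88496×10^8 + 1.048696×10^9)/2 = 6.18596×10^8 km.
Half the transfer-orbit period gives t = π√(a_t³/μ) = 1.325×10^8 s.
Converting: 1.325×10^8 s ÷ 86400 s/day = 1530 days.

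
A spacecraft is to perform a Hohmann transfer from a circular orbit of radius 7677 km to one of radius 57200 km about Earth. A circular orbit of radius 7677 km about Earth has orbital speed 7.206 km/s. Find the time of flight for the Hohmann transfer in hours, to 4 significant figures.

From the circular-orbit relation v² = μ/r at r = 7677 km: μ = v²r = (7.206)² × 7677 = 3.98639×10^5 km³/s².
Transfer-ellipse semi-major axis a_t = (r₁ + r₂)/2 = (7677 + 57200)/2 = 32438.5 km.
By Kepler's third law the transfer-orbit period is T = 2π√(a_t³/μ), so t = T/2 = 29070 s.
Converting: 29070 s ÷ 3600 s/hour = 8.075 hours.

t = 8.075 hours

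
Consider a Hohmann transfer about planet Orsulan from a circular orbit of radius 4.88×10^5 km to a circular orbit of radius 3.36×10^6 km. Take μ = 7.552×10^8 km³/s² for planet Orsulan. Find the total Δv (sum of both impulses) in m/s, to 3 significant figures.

Transfer-ellipse semi-major axis a_t = (r₁ + r₂)/2 = (4.880×10^5 + 3.360×10^6)/2 = 1.924×10^6 km.
At r₁ the circular-orbit speed is v₁ = √(μ/r₁) = 39.34 km/s.
Transfer-orbit speed at r₁ (vis-viva equation): v_p = √[μ(2/r₁ − 1/a_t)] = 51.99 km/s.
First burn Δv₁ = |v_p − v₁| = 12.65 km/s.
Circular speed at r₂: v₂ = √(μ/r₂) = 14.992 km/s.
Transfer-orbit speed at r₂: v_a = √[μ(2/r₂ − 1/a_t)] = 7.5504 km/s.
Second burn Δv₂ = |v₂ − v_a| = 7.442 km/s.
Total Δv = Δv₁ + Δv₂ = 20.09 km/s.

Δv = 20100 m/s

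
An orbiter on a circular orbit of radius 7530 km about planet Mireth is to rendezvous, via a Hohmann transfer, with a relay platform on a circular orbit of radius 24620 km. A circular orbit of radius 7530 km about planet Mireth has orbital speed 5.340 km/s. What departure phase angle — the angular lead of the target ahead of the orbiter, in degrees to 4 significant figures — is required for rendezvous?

From the circular-orbit relation v² = μ/r at r = 7530 km: μ = v²r = (5.340)² × 7530 = 2.14722×10^5 km³/s².
The Hohmann ellipse has a_t = (r₁ + r₂)/2 = 16075 km.
Transfer time t = π√(a_t³/μ) = 13818 s.
The target's mean motion on its circular orbit is ω₂ = √(μ/r₂³) = 1.1995×10^-4 rad/s.
Angle swept by the target during transfer: ω₂·t = 1.6575 rad = 94.97°.
Arrival is 180° from departure on the ellipse, so φ = 180° − 94.97° = 85.03°.

φ = 85.03°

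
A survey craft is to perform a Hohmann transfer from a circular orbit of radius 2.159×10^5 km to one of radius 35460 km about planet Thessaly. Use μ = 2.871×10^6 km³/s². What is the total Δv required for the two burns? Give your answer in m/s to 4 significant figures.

Δv = 4505 m/s

Semi-major axis of the transfer orbit: a_t = (2.159×10^5 + 35460)/2 = 1.2568×10^5 km.
At r₁ the circular-orbit speed is v₁ = √(μ/r₁) = 3.647 km/s.
On the transfer ellipse at r₁, v² = μ(2/r − 1/a) gives v_a = √[μ(2/r₁ − 1/a_t)] = 1.937 km/s.
First burn Δv₁ = |v_a − v₁| = 1.710 km/s.
At r₂, v₂ = √(μ/r₂) = 8.9980 km/s.
Transfer-orbit speed at r₂: v_p = √[μ(2/r₂ − 1/a_t)] = 11.793 km/s.
Second burn Δv₂ = |v₂ − v_p| = 2.795 km/s.
Total Δv = Δv₁ + Δv₂ = 4.505 km/s.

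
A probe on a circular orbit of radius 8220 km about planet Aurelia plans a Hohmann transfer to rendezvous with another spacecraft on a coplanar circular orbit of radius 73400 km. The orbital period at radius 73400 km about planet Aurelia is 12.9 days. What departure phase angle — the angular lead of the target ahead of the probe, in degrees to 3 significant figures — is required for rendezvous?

From Kepler's third law T² = 4π²r³/μ at r = 73400 km, T = 12.9 days = 12.9 × 86400 s = 1.11456×10^6 s: μ = 4π²r³/T² = 12567.3 km³/s².
The Hohmann ellipse has a_t = (r₁ + r₂)/2 = 40810 km.
The half-period of the transfer ellipse is t = π√(a_t³/μ) = 2.31036×10^5 s.
The target's mean motion on its circular orbit is ω₂ = √(μ/r₂³) = 5.63737×10^-6 rad/s.
Angle swept by the target during transfer: ω₂·t = 1.3024 rad = 74.62°.
The probe traverses 180° on the transfer ellipse, so the target must lead by 180° − 74.62° = 105°.

φ = 105°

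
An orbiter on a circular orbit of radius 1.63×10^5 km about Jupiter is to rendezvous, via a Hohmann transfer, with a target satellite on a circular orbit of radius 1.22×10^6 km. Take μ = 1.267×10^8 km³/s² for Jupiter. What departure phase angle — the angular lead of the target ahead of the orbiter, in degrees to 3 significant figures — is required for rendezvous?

φ = 103°

Transfer-ellipse semi-major axis a_t = (r₁ + r₂)/2 = (1.630×10^5 + 1.220×10^6)/2 = 6.915×10^5 km.
Transfer time t = π√(a_t³/μ) = 1.6049×10^5 s.
Target angular speed ω₂ = √(μ/r₂³) = 8.3531×10^-6 rad/s.
Angle swept by the target during transfer: ω₂·t = 1.3406 rad = 76.81°.
The orbiter traverses 180° on the transfer ellipse, so the target must lead by 180° − 76.81° = 103°.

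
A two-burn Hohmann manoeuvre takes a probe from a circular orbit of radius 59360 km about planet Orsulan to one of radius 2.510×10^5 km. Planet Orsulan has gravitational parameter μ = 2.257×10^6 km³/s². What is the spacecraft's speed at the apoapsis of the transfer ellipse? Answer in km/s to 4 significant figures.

v = 1.855 km/s

The Hohmann ellipse has a_t = (r₁ + r₂)/2 = 1.5518×10^5 km.
The apoapsis of the transfer ellipse is at r = 2.510×10^5 km.
Vis-viva: v = √[μ(2/r − 1/a_t)] = √[2.257×10^6 × (2/2.510×10^5 − 1/1.5518×10^5)] = 1.855 km/s.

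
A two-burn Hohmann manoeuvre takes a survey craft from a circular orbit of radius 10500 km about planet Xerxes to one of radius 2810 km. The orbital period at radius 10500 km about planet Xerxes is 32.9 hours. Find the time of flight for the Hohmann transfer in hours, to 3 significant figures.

t = 8.30 hours

From Kepler's third law T² = 4π²r³/μ at r = 10500 km, T = 32.9 hours = 32.9 × 3600 s = 1.1844×10^5 s: μ = 4π²r³/T² = 3257.85 km³/s².
Semi-major axis of the transfer orbit: a_t = (10500 + 2810)/2 = 6655 km.
By Kepler's third law the transfer-orbit period is T = 2π√(a_t³/μ), so t = T/2 = 29880 s.
Converting: 29880 s ÷ 3600 s/hour = 8.30 hours.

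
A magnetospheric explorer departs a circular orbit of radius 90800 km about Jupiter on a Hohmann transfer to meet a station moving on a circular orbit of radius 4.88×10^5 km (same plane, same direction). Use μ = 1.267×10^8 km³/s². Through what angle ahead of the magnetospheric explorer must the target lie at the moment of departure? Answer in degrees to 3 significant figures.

The Hohmann ellipse has a_t = (r₁ + r₂)/2 = 2.894×10^5 km.
Transfer time t = π√(a_t³/μ) = 43450 s.
The target's mean motion on its circular orbit is ω₂ = √(μ/r₂³) = 3.302×10^-5 rad/s.
Angle swept by the target during transfer: ω₂·t = 1.4347 rad = 82.20°.
Arrival is 180° from departure on the ellipse, so φ = 180° − 82.20° = 97.8°.

φ = 97.8°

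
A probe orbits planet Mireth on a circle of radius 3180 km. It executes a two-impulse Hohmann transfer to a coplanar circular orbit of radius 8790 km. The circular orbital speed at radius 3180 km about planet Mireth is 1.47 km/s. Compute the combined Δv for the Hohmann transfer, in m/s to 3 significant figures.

Δv = 551 m/s

From the circular-orbit relation v² = μ/r at r = 3180 km: μ = v²r = (1.47)² × 3180 = 6871.66 km³/s².
Semi-major axis of the transfer orbit: a_t = (3180 + 8790)/2 = 5985 km.
Circular speed at r₁: v₁ = √(μ/r₁) = √(6871.66/3180) = 1.4700 km/s.
Transfer-orbit speed at r₁ (vis-viva): v_p = √[μ(2/r₁ − 1/a_t)] = 1.7815 km/s.
First burn Δv₁ = |v_p − v₁| = 0.3115 km/s.
At r₂, v₂ = √(μ/r₂) = 0.8842 km/s.
Transfer-orbit speed at r₂: v_a = √[μ(2/r₂ − 1/a_t)] = 0.6445 km/s.
Second burn Δv₂ = |v₂ − v_a| = 0.2397 km/s.
Δv = Δv₁ + Δv₂ = 0.3115 + 0.2397 = 0.5512 km/s.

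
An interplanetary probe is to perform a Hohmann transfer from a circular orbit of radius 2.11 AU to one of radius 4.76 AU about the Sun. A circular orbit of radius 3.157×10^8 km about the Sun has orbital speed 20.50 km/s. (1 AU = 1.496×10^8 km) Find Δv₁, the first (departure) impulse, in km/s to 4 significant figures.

From the circular-orbit relation v² = μ/r at r = 3.157×10^8 km: μ = v²r = (20.50)² × 3.157×10^8 = 1.32673×10^11 km³/s².
In km: r₁ = 2.11 × 1.496×10^8 = 3.15656×10^8 km; r₂ = 4.76 × 1.496×10^8 = 7.12096×10^8 km.
Transfer-ellipse semi-major axis a_t = (r₁ + r₂)/2 = (3.15656×10^8 + 7.12096×10^8)/2 = 5.13876×10^8 km.
Circular speed at r = 3.15656×10^8 km: v_c = √(μ/r) = 20.5014 km/s.
Transfer-orbit speed at the same r (vis-viva, a = a_t): v_t = √[μ(2/r − 1/a_t)] = 24.1337 km/s.
Δv₁ = |v_t − v_c| = |24.1337 − 20.5014| = 3.632 km/s.

Δv₁ = 3.632 km/s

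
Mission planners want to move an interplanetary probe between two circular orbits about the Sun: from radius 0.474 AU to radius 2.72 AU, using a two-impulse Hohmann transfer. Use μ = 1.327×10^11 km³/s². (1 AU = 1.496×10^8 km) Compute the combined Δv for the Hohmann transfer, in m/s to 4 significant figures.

In km: r₁ = 0.474 × 1.496×10^8 = 7.09104×10^7 km; r₂ = 2.72 × 1.496×10^8 = 4.06912×10^8 km.
Transfer-ellipse semi-major axis a_t = (r₁ + r₂)/2 = (7.09104×10^7 + 4.06912×10^8)/2 = 2.389112×10^8 km.
At r₁ the circular-orbit speed is v₁ = √(μ/r₁) = 43.26 km/s.
Transfer-orbit speed at r₁ (vis-viva): v_p = √[μ(2/r₁ − 1/a_t)] = 56.46 km/s.
First burn Δv₁ = |v_p − v₁| = 13.20 km/s.
Circular speed at r₂: v₂ = √(μ/r₂) = 18.0586 km/s.
Transfer-orbit speed at r₂: v_a = √[μ(2/r₂ − 1/a_t)] = 9.83834 km/s.
Second burn Δv₂ = |v₂ − v_a| = 8.220 km/s.
Δv = Δv₁ + Δv₂ = 13.20 + 8.220 = 21.42 km/s.

Δv = 21420 m/s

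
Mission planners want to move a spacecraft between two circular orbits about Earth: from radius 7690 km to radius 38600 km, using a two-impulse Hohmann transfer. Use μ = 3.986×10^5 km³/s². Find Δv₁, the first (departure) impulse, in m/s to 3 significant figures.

The Hohmann ellipse has a_t = (r₁ + r₂)/2 = 23145 km.
On the circular orbit at r = 7690 km, v_c = √(μ/r) = 7.200 km/s.
Vis-viva on the transfer ellipse at r = 7690 km gives v_t = √[μ(2/r − 1/a_t)] = 9.298 km/s.
Δv₁ = |v_t − v_c| = |9.298 − 7.200| = 2.098 km/s.

Δv₁ = 2100 m/s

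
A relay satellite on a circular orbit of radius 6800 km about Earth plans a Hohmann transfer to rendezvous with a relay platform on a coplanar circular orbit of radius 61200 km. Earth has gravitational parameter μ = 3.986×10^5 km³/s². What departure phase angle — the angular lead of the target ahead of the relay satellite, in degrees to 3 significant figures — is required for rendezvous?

Semi-major axis of the transfer orbit: a_t = (6800 + 61200)/2 = 34000 km.
Transfer time t = π√(a_t³/μ) = 31200 s.
Target angular speed ω₂ = √(μ/r₂³) = 4.170×10^-5 rad/s.
Angle swept by the target during transfer: ω₂·t = 1.301 rad = 74.54°.
Arrival is 180° from departure on the ellipse, so φ = 180° − 74.54° = 105°.

φ = 105°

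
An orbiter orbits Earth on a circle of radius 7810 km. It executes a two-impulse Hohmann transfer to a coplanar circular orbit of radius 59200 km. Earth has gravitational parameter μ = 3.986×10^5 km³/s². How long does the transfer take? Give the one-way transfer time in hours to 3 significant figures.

Semi-major axis of the transfer orbit: a_t = (7810 + 59200)/2 = 33505 km.
By Kepler's third law the transfer-orbit period is T = 2π√(a_t³/μ), so t = T/2 = 30520 s.
Converting: 30520 s ÷ 3600 s/hour = 8.48 hours.

t = 8.48 hours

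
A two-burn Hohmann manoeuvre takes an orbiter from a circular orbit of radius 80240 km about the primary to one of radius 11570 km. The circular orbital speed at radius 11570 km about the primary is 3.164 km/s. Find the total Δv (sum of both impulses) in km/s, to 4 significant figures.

Δv = 1.617 km/s

From the circular-orbit relation v² = μ/r at r = 11570 km: μ = v²r = (3.164)² × 11570 = 1.15826×10^5 km³/s².
Semi-major axis of the transfer orbit: a_t = (80240 + 11570)/2 = 45905 km.
Circular speed at r₁: v₁ = √(μ/r₁) = √(1.15826×10^5/80240) = 1.2015 km/s.
Transfer-orbit speed at r₁ (vis-viva): v_a = √[μ(2/r₁ − 1/a_t)] = 0.60318 km/s.
First burn Δv₁ = |v_a − v₁| = 0.5983 km/s.
Circular speed at r₂: v₂ = √(μ/r₂) = 3.164 km/s.
Transfer-orbit speed at r₂: v_p = √[μ(2/r₂ − 1/a_t)] = 4.183 km/s.
Second burn Δv₂ = |v₂ − v_p| = 1.019 km/s.
Δv = Δv₁ + Δv₂ = 0.5983 + 1.019 = 1.617 km/s.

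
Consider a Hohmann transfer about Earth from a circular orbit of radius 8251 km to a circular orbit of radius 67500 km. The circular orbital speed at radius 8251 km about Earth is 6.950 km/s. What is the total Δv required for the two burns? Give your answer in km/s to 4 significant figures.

From the circular-orbit relation v² = μ/r at r = 8251 km: μ = v²r = (6.950)² × 8251 = 3.98544×10^5 km³/s².
Transfer-ellipse semi-major axis a_t = (r₁ + r₂)/2 = (8251 + 67500)/2 = 37875.5 km.
At r₁ the circular-orbit speed is v₁ = √(μ/r₁) = 6.950 km/s.
On the transfer ellipse at r₁, vis-viva gives v_p = √[μ(2/r₁ − 1/a_t)] = 9.278 km/s.
First burn Δv₁ = |v_p − v₁| = 2.328 km/s.
Circular speed at r₂: v₂ = √(μ/r₂) = 2.430 km/s.
Transfer-orbit speed at r₂: v_a = √[μ(2/r₂ − 1/a_t)] = 1.134 km/s.
Second burn Δv₂ = |v₂ − v_a| = 1.296 km/s.
Total Δv = Δv₁ + Δv₂ = 3.624 km/s.

Δv = 3.624 km/s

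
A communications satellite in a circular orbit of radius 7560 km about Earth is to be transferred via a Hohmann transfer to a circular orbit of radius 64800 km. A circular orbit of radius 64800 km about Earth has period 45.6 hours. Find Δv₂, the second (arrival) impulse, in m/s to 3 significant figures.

From Kepler's third law T² = 4π²r³/μ at r = 64800 km, T = 45.6 hours = 45.6 × 3600 s = 1.6416×10^5 s: μ = 4π²r³/T² = 3.98612×10^5 km³/s².
Semi-major axis of the transfer orbit: a_t = (7560 + 64800)/2 = 36180 km.
On the circular orbit at r = 64800 km, v_c = √(μ/r) = 2.480 km/s.
Transfer-orbit speed at the same r (vis-viva, a = a_t): v_t = √[μ(2/r − 1/a_t)] = 1.134 km/s.
Δv₂ = |v_t − v_c| = |1.134 − 2.480| = 1.346 km/s.

Δv₂ = 1350 m/s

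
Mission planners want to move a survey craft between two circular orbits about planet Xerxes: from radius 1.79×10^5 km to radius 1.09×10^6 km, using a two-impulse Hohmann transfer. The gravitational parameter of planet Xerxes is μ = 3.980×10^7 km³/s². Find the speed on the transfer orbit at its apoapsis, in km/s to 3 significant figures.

The Hohmann ellipse has a_t = (r₁ + r₂)/2 = 6.345×10^5 km.
At apoapsis, r = 1.090×10^6 km.
From the vis-viva equation, v = √[μ(2/r − 1/a_t)] = 3.210 km/s.

v = 3.21 km/s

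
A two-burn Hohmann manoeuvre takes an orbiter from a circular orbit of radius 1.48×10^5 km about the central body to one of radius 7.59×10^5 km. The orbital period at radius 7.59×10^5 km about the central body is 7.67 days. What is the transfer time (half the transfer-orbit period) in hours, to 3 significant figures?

From Kepler's third law T² = 4π²r³/μ at r = 7.59×10^5 km, T = 7.67 days = 7.67 × 86400 s = 6.62688×10^5 s: μ = 4π²r³/T² = 3.93067×10^7 km³/s².
Semi-major axis of the transfer orbit: a_t = (1.480×10^5 + 7.590×10^5)/2 = 4.535×10^5 km.
Half the transfer-orbit period gives t = π√(a_t³/μ) = 1.530×10^5 s.
Converting: 1.530×10^5 s ÷ 3600 s/hour = 42.5 hours.

t = 42.5 hours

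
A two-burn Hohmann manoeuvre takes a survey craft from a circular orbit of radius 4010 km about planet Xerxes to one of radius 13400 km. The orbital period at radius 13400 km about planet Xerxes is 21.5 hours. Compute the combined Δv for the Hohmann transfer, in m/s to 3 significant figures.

From Kepler's third law T² = 4π²r³/μ at r = 13400 km, T = 21.5 hours = 21.5 × 3600 s = 77400 s: μ = 4π²r³/T² = 15855.9 km³/s².
Transfer-ellipse semi-major axis a_t = (r₁ + r₂)/2 = (4010 + 13400)/2 = 8705 km.
Circular speed at r₁: v₁ = √(μ/r₁) = √(15855.9/4010) = 1.9885 km/s.
On the transfer ellipse at r₁, vis-viva gives v_p = √[μ(2/r₁ − 1/a_t)] = 2.4671 km/s.
First burn Δv₁ = |v_p − v₁| = 0.4786 km/s.
Circular speed at r₂: v₂ = √(μ/r₂) = 1.0878 km/s.
Transfer-orbit speed at r₂: v_a = √[μ(2/r₂ − 1/a_t)] = 0.73830 km/s.
Second burn Δv₂ = |v₂ − v_a| = 0.3495 km/s.
Total Δv = Δv₁ + Δv₂ = 0.8281 km/s.

Δv = 828 m/s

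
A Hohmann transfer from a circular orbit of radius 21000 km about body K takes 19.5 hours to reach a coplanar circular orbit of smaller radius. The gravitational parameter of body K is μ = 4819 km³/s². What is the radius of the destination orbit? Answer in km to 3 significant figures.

Transfer time t = 19.5 hours = 70200 s, and t = π√(a_t³/μ).
So a_t = (μ t²/π²)^(1/3) = (4819 × (70200)² / π²)^(1/3) = 13400 km.
Since a_t = (r₁ + r₂)/2, r₂ = 2a_t − r₁ = 2×13400 − 21000 = 5800 km.

r₂ = 5800 km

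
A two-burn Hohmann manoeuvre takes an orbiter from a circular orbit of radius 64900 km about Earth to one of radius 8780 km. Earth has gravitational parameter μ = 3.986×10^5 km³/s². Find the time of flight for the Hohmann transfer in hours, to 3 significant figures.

Semi-major axis of the transfer orbit: a_t = (64900 + 8780)/2 = 36840 km.
By Kepler's third law the transfer-orbit period is T = 2π√(a_t³/μ), so t = T/2 = 35185 s.
Converting: 35185 s ÷ 3600 s/hour = 9.77 hours.

t = 9.77 hours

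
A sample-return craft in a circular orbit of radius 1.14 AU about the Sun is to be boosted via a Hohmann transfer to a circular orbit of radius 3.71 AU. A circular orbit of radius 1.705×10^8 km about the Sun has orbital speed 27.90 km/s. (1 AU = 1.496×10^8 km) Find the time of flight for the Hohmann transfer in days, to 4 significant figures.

From the circular-orbit relation v² = μ/r at r = 1.705×10^8 km: μ = v²r = (27.90)² × 1.705×10^8 = 1.32719×10^11 km³/s².
In km: r₁ = 1.14 × 1.496×10^8 = 1.70544×10^8 km; r₂ = 3.71 × 1.496×10^8 = 5.55016×10^8 km.
Semi-major axis of the transfer orbit: a_t = (1.70544×10^8 + 5.55016×10^8)/2 = 3.6278×10^8 km.
Transfer time t = π√(a_t³/μ) = π√((3.6278×10^8)³ / 1.32719×10^11) = 5.959×10^7 s.
Converting: 5.959×10^7 s ÷ 86400 s/day = 689.7 days.

t = 689.7 days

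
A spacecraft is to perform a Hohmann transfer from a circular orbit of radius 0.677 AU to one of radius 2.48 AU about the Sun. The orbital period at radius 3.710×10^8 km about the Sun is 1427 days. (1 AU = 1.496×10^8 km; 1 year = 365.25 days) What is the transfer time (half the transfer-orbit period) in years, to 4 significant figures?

t = 0.9920 years

From Kepler's third law T² = 4π²r³/μ at r = 3.710×10^8 km, T = 1427 days = 1427 × 86400 s = 1.232928×10^8 s: μ = 4π²r³/T² = 1.32619×10^11 km³/s².
In km: r₁ = 0.677 × 1.496×10^8 = 1.012792×10^8 km; r₂ = 2.48 × 1.496×10^8 = 3.71008×10^8 km.
Transfer-ellipse semi-major axis a_t = (r₁ + r₂)/2 = (1.012792×10^8 + 3.71008×10^8)/2 = 2.361436×10^8 km.
By Kepler's third law the transfer-orbit period is T = 2π√(a_t³/μ), so t = T/2 = 3.1305×10^7 s.
Converting: 3.1305×10^7 s ÷ 3.15576×10^7 s/year (365.25 × 86400) = 0.9920 years.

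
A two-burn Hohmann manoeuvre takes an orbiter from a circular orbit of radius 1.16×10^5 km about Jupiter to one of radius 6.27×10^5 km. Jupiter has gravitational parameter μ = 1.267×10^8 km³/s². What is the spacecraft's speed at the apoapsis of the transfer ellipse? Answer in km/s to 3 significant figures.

v = 7.94 km/s

Semi-major axis of the transfer orbit: a_t = (1.160×10^5 + 6.270×10^5)/2 = 3.715×10^5 km.
The apoapsis of the transfer ellipse is at r = 6.270×10^5 km.
Applying v² = μ(2/r − 1/a_t): v = 7.943 km/s.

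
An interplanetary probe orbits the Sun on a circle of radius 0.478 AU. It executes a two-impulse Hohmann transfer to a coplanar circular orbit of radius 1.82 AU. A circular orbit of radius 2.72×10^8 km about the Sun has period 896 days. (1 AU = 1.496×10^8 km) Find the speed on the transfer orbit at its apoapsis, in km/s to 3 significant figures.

v = 14.2 km/s

From Kepler's third law T² = 4π²r³/μ at r = 2.72×10^8 km, T = 896 days = 896 × 86400 s = 7.74144×10^7 s: μ = 4π²r³/T² = 1.32563×10^11 km³/s².
In km: r₁ = 0.478 × 1.496×10^8 = 7.15088×10^7 km; r₂ = 1.82 × 1.496×10^8 = 2.72272×10^8 km.
Transfer-ellipse semi-major axis a_t = (r₁ + r₂)/2 = (7.15088×10^7 + 2.72272×10^8)/2 = 1.718904×10^8 km.
At apoapsis, r = 2.72272×10^8 km.
Applying v² = μ(2/r − 1/a_t): v = 14.23 km/s.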